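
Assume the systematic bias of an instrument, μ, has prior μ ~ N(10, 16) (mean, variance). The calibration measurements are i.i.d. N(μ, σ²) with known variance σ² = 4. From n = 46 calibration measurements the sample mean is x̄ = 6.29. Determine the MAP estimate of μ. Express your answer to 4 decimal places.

n = 46, x̄ = 6.29.
For a Normal prior and Normal likelihood with known variance, the posterior is Normal; its mode equals its mean, the precision-weighted average.
Prior precision 1/σ₀² = 1/16 = 0.0625; data precision n/σ² = 46/4 = 11.5.
μ̂ = (0.0625·10 + 11.5·6.29) / (0.0625 + 11.5) = 72.96/11.5625 = 29184/4625 ≈ 6.3101.

μ̂_MAP = 6.3101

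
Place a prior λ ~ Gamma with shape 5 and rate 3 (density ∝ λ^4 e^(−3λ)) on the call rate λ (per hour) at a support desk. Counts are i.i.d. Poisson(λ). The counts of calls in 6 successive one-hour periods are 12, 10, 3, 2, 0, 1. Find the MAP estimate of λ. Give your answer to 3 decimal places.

λ̂_MAP = 3.556

Σxᵢ = 12+10+3+2+0+1 = 28, with n = 6.
Posterior ∝ λ^4e^(−3λ) · λ^28e^(−6λ) = λ^32e^(−9λ), i.e. Gamma(shape=33, rate=9).
The mode of a Gamma(a, b) with a ≥ 1 (shape–rate) is (a−1)/b = 32/9 ≈ 3.556.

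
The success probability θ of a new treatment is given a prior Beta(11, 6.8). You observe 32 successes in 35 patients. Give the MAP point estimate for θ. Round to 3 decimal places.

Prior: Beta(11, 6.8).
Data: 32 successes in 35 trials. The binomial likelihood contributes θ^32(1−θ)^3, so the posterior is Beta(11+32, 6.8+3) = Beta(43, 9.8).
For Beta(a, b) with a, b > 1 the mode is (a−1)/(a+b−2) = 42/50.8 ≈ 0.827.

θ̂_MAP = 0.827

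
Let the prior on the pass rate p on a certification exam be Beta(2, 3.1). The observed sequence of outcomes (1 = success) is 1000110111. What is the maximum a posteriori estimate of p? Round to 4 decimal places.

p̂_MAP = 0.5344

Prior: Beta(2, 3.1).
Data: 6 successes in 10 trials (from the sequence). The binomial likelihood contributes p^6(1−p)^4, so the posterior is Beta(2+6, 3.1+4) = Beta(8, 7.1).
For Beta(a, b) with a, b > 1 the mode is (a−1)/(a+b−2) = 7/13.1 ≈ 0.5344.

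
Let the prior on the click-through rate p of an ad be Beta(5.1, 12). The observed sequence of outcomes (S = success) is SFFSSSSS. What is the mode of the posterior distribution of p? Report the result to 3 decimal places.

Prior: Beta(5.1, 12).
Data: 6 successes in 8 trials (from the sequence). The binomial likelihood contributes p^6(1−p)^2, so the posterior is Beta(5.1+6, 12+2) = Beta(11.1, 14).
For Beta(a, b) with a, b > 1 the mode is (a−1)/(a+b−2) = 10.1/23.1 ≈ 0.437.

p̂_MAP = 0.437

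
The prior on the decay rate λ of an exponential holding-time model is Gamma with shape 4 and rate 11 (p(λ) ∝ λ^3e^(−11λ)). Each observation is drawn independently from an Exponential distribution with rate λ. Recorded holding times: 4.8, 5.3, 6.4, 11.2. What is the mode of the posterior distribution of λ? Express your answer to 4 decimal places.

λ̂_MAP = 0.1809

The Exponential(rate=λ) likelihood is ∝ λ^n e^(−λΣtᵢ). Here n = 4 and Σtᵢ = 4.8 + 5.3 + 6.4 + 11.2 = 27.7.
Posterior ∝ λ^3e^(−11λ) · λ^4e^(−27.7λ) = λ^7e^(−38.7λ), i.e. Gamma(8, 38.7).
Mode = (a−1)/b = 7/38.7 ≈ 0.1809.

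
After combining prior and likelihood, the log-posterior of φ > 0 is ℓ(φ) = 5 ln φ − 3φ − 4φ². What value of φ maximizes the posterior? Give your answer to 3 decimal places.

ℓ'(φ) = 5/φ − 3 − 8φ. Setting this to zero and multiplying by φ: 8φ² + 3φ − 5 = 0.
φ = (−3 + √(3² + 4·8·5)) / (2·8) = (−3 + √169) / 16 = (−3 + 13)/16 = 5/8.
ℓ''(φ) = −5/φ² − 8 < 0, confirming a maximum.

φ̂_MAP = 0.625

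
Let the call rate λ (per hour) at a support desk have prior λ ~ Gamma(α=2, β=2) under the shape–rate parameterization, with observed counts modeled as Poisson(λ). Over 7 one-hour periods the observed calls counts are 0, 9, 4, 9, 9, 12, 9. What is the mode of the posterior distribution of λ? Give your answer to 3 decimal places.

λ̂_MAP = 5.889

Σxᵢ = 0+9+4+9+9+12+9 = 52, with n = 7.
Posterior ∝ λe^(−2λ) · λ^52e^(−7λ) = λ^53e^(−9λ), i.e. Gamma(shape=54, rate=9).
The mode of a Gamma(a, b) with a ≥ 1 (shape–rate) is (a−1)/b = 53/9 ≈ 5.889.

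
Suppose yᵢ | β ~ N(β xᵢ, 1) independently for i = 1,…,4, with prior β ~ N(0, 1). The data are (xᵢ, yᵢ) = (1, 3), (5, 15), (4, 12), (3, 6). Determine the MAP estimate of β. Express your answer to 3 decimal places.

β̂_MAP = 2.769

log p(β | y) = −Σ(yᵢ − βxᵢ)²/(2·1) − β²/(2·1) + const.
Setting the derivative to zero: Σxᵢ(yᵢ − βxᵢ)/1 − β/1 = 0, so β = Σxᵢyᵢ / (Σxᵢ² + σ²/τ²).
Σxᵢyᵢ = 1·3 + 5·15 + 4·12 + 3·6 = 144; Σxᵢ² = 51; σ²/τ² = 1.
β̂_MAP = 144 / (51 + 1) = 144/52 ≈ 2.769.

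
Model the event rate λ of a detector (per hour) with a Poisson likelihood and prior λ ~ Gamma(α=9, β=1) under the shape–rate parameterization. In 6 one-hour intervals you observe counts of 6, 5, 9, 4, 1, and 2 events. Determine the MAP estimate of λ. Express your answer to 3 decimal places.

Σxᵢ = 6+5+9+4+1+2 = 27, with n = 6.
Posterior ∝ λ^8e^(−1λ) · λ^27e^(−6λ) = λ^35e^(−7λ), i.e. Gamma(shape=36, rate=7).
The mode of a Gamma(a, b) with a ≥ 1 (shape–rate) is (a−1)/b = 35/7 ≈ 5.000.

λ̂_MAP = 5.000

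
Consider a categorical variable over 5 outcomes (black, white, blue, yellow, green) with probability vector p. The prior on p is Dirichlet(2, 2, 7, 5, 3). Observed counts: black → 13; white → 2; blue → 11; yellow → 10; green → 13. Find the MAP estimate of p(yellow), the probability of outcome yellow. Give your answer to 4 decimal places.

The posterior is Dirichlet(αᵢ + nᵢ) = Dirichlet(15, 4, 18, 15, 16).
For a Dirichlet(a₁,…,a_K) with all aᵢ > 1, the mode has j-th component (aⱼ − 1)/(Σaᵢ − K).
Here Σaᵢ = 68 and K = 5, so p(yellow) = (15 − 1)/(68 − 5) = 14/63 ≈ 0.2222.

MAP estimate of p(yellow) = 0.2222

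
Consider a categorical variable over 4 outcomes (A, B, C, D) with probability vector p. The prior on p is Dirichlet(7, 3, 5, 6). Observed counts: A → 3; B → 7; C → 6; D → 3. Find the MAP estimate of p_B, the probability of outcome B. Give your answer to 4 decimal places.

MAP estimate of p_B = 0.2500

The posterior is Dirichlet(αᵢ + nᵢ) = Dirichlet(10, 10, 11, 9).
For a Dirichlet(a₁,…,a_K) with all aᵢ > 1, the mode has j-th component (aⱼ − 1)/(Σaᵢ − K).
Here Σaᵢ = 40 and K = 4, so p_B = (10 − 1)/(40 − 4) = 9/36 ≈ 0.2500.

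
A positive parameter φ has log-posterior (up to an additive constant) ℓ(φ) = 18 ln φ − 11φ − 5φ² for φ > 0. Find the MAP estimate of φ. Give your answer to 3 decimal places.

φ̂_MAP = 0.900

ℓ'(φ) = 18/φ − 11 − 10φ. Setting this to zero and multiplying by φ: 10φ² + 11φ − 18 = 0.
φ = (−11 + √(11² + 4·10·18)) / (2·10) = (−11 + √841) / 20 = (−11 + 29)/20 = 9/10.
ℓ''(φ) = −18/φ² − 10 < 0, confirming a maximum.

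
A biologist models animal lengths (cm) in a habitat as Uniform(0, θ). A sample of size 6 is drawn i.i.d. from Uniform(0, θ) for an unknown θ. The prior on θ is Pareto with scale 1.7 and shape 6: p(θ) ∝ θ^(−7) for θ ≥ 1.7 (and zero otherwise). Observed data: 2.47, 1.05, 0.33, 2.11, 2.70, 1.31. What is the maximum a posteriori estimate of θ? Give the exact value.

The Uniform(0, θ) likelihood is θ^(−n) for θ ≥ max(xᵢ), zero otherwise. Here max(xᵢ) = 2.70.
Posterior ∝ θ^(−7) · θ^(−6) = θ^(−13) on θ ≥ max(1.7, 2.70) = 2.70.
This density is strictly decreasing in θ, so the posterior mode lies at the lower boundary of the support.

θ̂_MAP = 2.70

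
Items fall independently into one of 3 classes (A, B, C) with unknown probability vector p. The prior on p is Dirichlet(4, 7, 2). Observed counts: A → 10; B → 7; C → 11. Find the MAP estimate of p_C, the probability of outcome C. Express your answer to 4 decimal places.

MAP estimate of p_C = 0.3158

The posterior is Dirichlet(αᵢ + nᵢ) = Dirichlet(14, 14, 13).
For a Dirichlet(a₁,…,a_K) with all aᵢ > 1, the mode has j-th component (aⱼ − 1)/(Σaᵢ − K).
Here Σaᵢ = 41 and K = 3, so p_C = (13 − 1)/(41 − 3) = 12/38 ≈ 0.3158.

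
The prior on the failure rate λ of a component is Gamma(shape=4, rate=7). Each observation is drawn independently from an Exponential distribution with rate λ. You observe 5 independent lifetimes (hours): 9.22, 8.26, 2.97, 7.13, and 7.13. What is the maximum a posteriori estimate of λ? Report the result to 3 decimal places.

The Exponential(rate=λ) likelihood is ∝ λ^n e^(−λΣtᵢ). Here n = 5 and Σtᵢ = 9.22 + 8.26 + 2.97 + 7.13 + 7.13 = 34.71.
Posterior ∝ λ^3e^(−7λ) · λ^5e^(−34.71λ) = λ^8e^(−41.71λ), i.e. Gamma(9, 41.71).
Mode = (a−1)/b = 8/41.71 ≈ 0.192.

λ̂_MAP = 0.192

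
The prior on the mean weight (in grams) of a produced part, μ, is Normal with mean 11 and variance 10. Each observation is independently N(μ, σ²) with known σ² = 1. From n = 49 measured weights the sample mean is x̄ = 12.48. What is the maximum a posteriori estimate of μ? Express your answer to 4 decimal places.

μ̂_MAP = 12.4770

n = 49, x̄ = 12.48.
For a Normal prior and Normal likelihood with known variance, the posterior is Normal; its mode equals its mean, the precision-weighted average.
Prior precision 1/σ₀² = 1/10 = 0.1; data precision n/σ² = 49/1 = 49.
μ̂ = (0.1·11 + 49·12.48) / (0.1 + 49) = 612.62/49.1 = 30631/2455 ≈ 12.4770.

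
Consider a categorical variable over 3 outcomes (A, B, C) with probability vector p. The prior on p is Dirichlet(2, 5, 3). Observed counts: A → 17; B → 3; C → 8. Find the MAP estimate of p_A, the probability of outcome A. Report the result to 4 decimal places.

The posterior is Dirichlet(αᵢ + nᵢ) = Dirichlet(19, 8, 11).
For a Dirichlet(a₁,…,a_K) with all aᵢ > 1, the mode has j-th component (aⱼ − 1)/(Σaᵢ − K).
Here Σaᵢ = 38 and K = 3, so p_A = (19 − 1)/(38 − 3) = 18/35 ≈ 0.5143.

MAP estimate of p_A = 0.5143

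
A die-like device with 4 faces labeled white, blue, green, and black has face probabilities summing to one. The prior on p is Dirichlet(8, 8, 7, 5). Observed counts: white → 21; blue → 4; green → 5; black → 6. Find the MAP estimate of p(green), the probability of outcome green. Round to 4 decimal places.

The posterior is Dirichlet(αᵢ + nᵢ) = Dirichlet(29, 12, 12, 11).
For a Dirichlet(a₁,…,a_K) with all aᵢ > 1, the mode has j-th component (aⱼ − 1)/(Σaᵢ − K).
Here Σaᵢ = 64 and K = 4, so p(green) = (12 − 1)/(64 − 4) = 11/60 ≈ 0.1833.

MAP estimate of p(green) = 0.1833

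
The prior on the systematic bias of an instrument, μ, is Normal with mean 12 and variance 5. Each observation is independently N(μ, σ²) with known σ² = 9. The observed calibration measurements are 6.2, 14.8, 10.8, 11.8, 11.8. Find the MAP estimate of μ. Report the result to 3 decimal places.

n = 5; x̄ = (6.2 + 14.8 + 10.8 + 11.8 + 11.8)/5 = 55.4/5 = 11.08.
For a Normal prior and Normal likelihood with known variance, the posterior is Normal; its mode equals its mean, the precision-weighted average.
Prior precision 1/σ₀² = 1/5 = 0.2; data precision n/σ² = 5/9.
μ̂ = (0.2·12 + (5/9)·11.08) / (0.2 + 5/9) = (77/9)/(34/45) = 385/34 ≈ 11.324.

μ̂_MAP = 11.324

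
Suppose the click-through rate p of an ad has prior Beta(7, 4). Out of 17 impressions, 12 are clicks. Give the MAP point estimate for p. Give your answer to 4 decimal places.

p̂_MAP = 0.6923

Prior: Beta(7, 4).
Data: 12 successes in 17 trials. The binomial likelihood contributes p^12(1−p)^5, so the posterior is Beta(7+12, 4+5) = Beta(19, 9).
For Beta(a, b) with a, b > 1 the mode is (a−1)/(a+b−2) = 18/26 ≈ 0.6923.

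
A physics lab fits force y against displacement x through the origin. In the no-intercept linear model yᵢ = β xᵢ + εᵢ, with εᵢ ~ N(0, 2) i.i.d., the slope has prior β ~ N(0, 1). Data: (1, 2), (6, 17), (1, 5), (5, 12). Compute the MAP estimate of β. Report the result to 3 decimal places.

log p(β | y) = −Σ(yᵢ − βxᵢ)²/(2·2) − β²/(2·1) + const.
Setting the derivative to zero: Σxᵢ(yᵢ − βxᵢ)/2 − β/1 = 0, so β = Σxᵢyᵢ / (Σxᵢ² + σ²/τ²).
Σxᵢyᵢ = 1·2 + 6·17 + 1·5 + 5·12 = 169; Σxᵢ² = 63; σ²/τ² = 2.
β̂_MAP = 169 / (63 + 2) = 169/65 ≈ 2.600.

β̂_MAP = 2.600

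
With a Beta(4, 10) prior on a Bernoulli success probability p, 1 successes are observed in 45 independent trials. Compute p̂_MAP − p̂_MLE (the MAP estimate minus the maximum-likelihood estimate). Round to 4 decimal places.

Posterior is Beta(5, 54); MAP = (5−1)/(59−2) = 4/57 ≈ 0.07018.
MLE ignores the prior: p̂_MLE = k/n = 1/45 ≈ 0.02222.
Difference = 4/57 − 1/45 = 41/855 ≈ 0.0480.

MAP − MLE = 0.0480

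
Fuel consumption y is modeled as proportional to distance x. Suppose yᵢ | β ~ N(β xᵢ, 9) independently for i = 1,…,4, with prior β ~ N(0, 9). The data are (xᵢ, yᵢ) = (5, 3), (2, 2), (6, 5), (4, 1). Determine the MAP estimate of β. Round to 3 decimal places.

log p(β | y) = −Σ(yᵢ − βxᵢ)²/(2·9) − β²/(2·9) + const.
Setting the derivative to zero: Σxᵢ(yᵢ − βxᵢ)/9 − β/9 = 0, so β = Σxᵢyᵢ / (Σxᵢ² + σ²/τ²).
Σxᵢyᵢ = 5·3 + 2·2 + 6·5 + 4·1 = 53; Σxᵢ² = 81; σ²/τ² = 1.
β̂_MAP = 53 / (81 + 1) = 53/82 ≈ 0.646.

β̂_MAP = 0.646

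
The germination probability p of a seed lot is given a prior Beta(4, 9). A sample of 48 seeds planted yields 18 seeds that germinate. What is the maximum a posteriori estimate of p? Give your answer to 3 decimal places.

Prior: Beta(4, 9).
Data: 18 successes in 48 trials. The binomial likelihood contributes p^18(1−p)^30, so the posterior is Beta(4+18, 9+30) = Beta(22, 39).
For Beta(a, b) with a, b > 1 the mode is (a−1)/(a+b−2) = 21/59 ≈ 0.356.

p̂_MAP = 0.356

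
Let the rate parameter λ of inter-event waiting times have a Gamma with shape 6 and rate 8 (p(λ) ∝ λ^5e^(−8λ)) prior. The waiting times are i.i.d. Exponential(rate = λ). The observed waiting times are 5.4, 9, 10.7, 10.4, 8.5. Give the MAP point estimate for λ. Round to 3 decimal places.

λ̂_MAP = 0.192

The Exponential(rate=λ) likelihood is ∝ λ^n e^(−λΣtᵢ). Here n = 5 and Σtᵢ = 5.4 + 9 + 10.7 + 10.4 + 8.5 = 44.
Posterior ∝ λ^5e^(−8λ) · λ^5e^(−44λ) = λ^10e^(−52λ), i.e. Gamma(11, 52).
Mode = (a−1)/b = 10/52 ≈ 0.192.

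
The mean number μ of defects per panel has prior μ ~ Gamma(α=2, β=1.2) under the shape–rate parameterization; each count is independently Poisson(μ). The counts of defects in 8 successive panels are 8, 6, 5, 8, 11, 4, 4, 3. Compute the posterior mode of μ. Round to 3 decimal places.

Σxᵢ = 8+6+5+8+11+4+4+3 = 49, with n = 8.
Posterior ∝ μe^(−1.2μ) · μ^49e^(−8μ) = μ^50e^(−9.2μ), i.e. Gamma(shape=51, rate=9.2).
The mode of a Gamma(a, b) with a ≥ 1 (shape–rate) is (a−1)/b = 50/9.2 ≈ 5.435.

μ̂_MAP = 5.435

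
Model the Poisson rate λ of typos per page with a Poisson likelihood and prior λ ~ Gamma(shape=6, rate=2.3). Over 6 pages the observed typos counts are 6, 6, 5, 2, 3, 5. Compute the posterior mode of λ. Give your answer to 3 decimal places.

Σxᵢ = 6+6+5+2+3+5 = 27, with n = 6.
Posterior ∝ λ^5e^(−2.3λ) · λ^27e^(−6λ) = λ^32e^(−8.3λ), i.e. Gamma(shape=33, rate=8.3).
The mode of a Gamma(a, b) with a ≥ 1 (shape–rate) is (a−1)/b = 32/8.3 ≈ 3.855.

λ̂_MAP = 3.855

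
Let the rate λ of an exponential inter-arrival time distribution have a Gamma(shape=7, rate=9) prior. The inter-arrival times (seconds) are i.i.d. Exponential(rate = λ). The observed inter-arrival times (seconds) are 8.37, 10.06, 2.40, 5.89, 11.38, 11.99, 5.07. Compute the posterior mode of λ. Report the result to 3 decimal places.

The Exponential(rate=λ) likelihood is ∝ λ^n e^(−λΣtᵢ). Here n = 7 and Σtᵢ = 8.37 + 10.06 + 2.40 + 5.89 + 11.38 + 11.99 + 5.07 = 55.16.
Posterior ∝ λ^6e^(−9λ) · λ^7e^(−55.16λ) = λ^13e^(−64.16λ), i.e. Gamma(14, 64.16).
Mode = (a−1)/b = 13/64.16 ≈ 0.203.

λ̂_MAP = 0.203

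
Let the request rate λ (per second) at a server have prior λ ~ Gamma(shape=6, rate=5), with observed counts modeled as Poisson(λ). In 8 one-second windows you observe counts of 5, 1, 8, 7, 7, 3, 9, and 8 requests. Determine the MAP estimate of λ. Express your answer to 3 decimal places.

λ̂_MAP = 4.077

Σxᵢ = 5+1+8+7+7+3+9+8 = 48, with n = 8.
Posterior ∝ λ^5e^(−5λ) · λ^48e^(−8λ) = λ^53e^(−13λ), i.e. Gamma(shape=54, rate=13).
The mode of a Gamma(a, b) with a ≥ 1 (shape–rate) is (a−1)/b = 53/13 ≈ 4.077.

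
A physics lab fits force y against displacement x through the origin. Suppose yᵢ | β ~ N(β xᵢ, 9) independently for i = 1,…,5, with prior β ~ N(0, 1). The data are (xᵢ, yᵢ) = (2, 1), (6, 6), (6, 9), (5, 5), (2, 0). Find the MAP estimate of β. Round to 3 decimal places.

β̂_MAP = 1.026

log p(β | y) = −Σ(yᵢ − βxᵢ)²/(2·9) − β²/(2·1) + const.
Setting the derivative to zero: Σxᵢ(yᵢ − βxᵢ)/9 − β/1 = 0, so β = Σxᵢyᵢ / (Σxᵢ² + σ²/τ²).
Σxᵢyᵢ = 2·1 + 6·6 + 6·9 + 5·5 + 2·0 = 117; Σxᵢ² = 105; σ²/τ² = 9.
β̂_MAP = 117 / (105 + 9) = 117/114 ≈ 1.026.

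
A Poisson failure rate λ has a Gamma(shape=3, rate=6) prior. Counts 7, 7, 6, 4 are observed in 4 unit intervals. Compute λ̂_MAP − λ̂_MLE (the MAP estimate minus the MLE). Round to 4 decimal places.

Σxᵢ = 24. Posterior is Gamma(27, 10); MAP = (27−1)/10 = 26/10 ≈ 2.60000.
MLE = x̄ = 24/4 ≈ 6.00000.
Difference = 26/10 − 24/4 = -17/5 ≈ -3.4000.

MAP − MLE = -3.4000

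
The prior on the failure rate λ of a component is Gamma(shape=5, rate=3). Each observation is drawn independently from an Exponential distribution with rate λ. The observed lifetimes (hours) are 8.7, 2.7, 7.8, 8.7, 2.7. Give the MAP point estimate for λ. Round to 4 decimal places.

The Exponential(rate=λ) likelihood is ∝ λ^n e^(−λΣtᵢ). Here n = 5 and Σtᵢ = 8.7 + 2.7 + 7.8 + 8.7 + 2.7 = 30.6.
Posterior ∝ λ^4e^(−3λ) · λ^5e^(−30.6λ) = λ^9e^(−33.6λ), i.e. Gamma(10, 33.6).
Mode = (a−1)/b = 9/33.6 ≈ 0.2679.

λ̂_MAP = 0.2679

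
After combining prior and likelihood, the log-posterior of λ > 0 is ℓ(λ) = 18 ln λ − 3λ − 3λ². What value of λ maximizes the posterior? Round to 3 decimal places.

ℓ'(λ) = 18/λ − 3 − 6λ. Setting this to zero and multiplying by λ: 6λ² + 3λ − 18 = 0.
λ = (−3 + √(3² + 4·6·18)) / (2·6) = (−3 + √441) / 12 = (−3 + 21)/12 = 3/2.
ℓ''(λ) = −18/λ² − 6 < 0, confirming a maximum.

λ̂_MAP = 1.500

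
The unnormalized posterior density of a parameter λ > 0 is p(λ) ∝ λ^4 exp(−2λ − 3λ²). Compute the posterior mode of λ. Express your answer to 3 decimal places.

λ̂_MAP = 0.667

ℓ'(λ) = 4/λ − 2 − 6λ. Setting this to zero and multiplying by λ: 6λ² + 2λ − 4 = 0.
λ = (−2 + √(2² + 4·6·4)) / (2·6) = (−2 + √100) / 12 = (−2 + 10)/12 = 2/3.
ℓ''(λ) = −4/λ² − 6 < 0, confirming a maximum.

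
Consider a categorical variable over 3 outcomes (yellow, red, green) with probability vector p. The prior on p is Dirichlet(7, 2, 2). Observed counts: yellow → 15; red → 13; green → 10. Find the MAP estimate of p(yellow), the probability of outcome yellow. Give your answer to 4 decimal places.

The posterior is Dirichlet(αᵢ + nᵢ) = Dirichlet(22, 15, 12).
For a Dirichlet(a₁,…,a_K) with all aᵢ > 1, the mode has j-th component (aⱼ − 1)/(Σaᵢ − K).
Here Σaᵢ = 49 and K = 3, so p(yellow) = (22 − 1)/(49 − 3) = 21/46 ≈ 0.4565.

MAP estimate of p(yellow) = 0.4565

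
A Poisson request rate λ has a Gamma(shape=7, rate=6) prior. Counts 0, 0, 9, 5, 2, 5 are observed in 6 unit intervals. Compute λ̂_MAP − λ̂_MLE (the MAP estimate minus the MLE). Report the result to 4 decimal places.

Σxᵢ = 21. Posterior is Gamma(28, 12); MAP = (28−1)/12 = 27/12 ≈ 2.25000.
MLE = x̄ = 21/6 ≈ 3.50000.
Difference = 27/12 − 21/6 = -5/4 ≈ -1.2500.

MAP − MLE = -1.2500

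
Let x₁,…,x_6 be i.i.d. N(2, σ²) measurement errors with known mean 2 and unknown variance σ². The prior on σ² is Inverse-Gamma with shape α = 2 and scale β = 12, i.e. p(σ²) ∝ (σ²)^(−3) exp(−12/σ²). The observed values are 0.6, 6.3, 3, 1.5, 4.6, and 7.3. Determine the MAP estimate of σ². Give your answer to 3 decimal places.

σ̂²_MAP = 6.713

Sum of squared deviations about the known mean: SS = (0.6−2)² + (6.3−2)² + (3−2)² + (1.5−2)² + (4.6−2)² + (7.3−2)² = 56.55.
The Normal likelihood contributes (σ²)^(−n/2) exp(−SS/(2σ²)), so the posterior is Inverse-Gamma(α + n/2, β + SS/2) = Inverse-Gamma(5, 40.275).
The mode of Inverse-Gamma(a, b) is b/(a+1) = 40.275/6 ≈ 6.713.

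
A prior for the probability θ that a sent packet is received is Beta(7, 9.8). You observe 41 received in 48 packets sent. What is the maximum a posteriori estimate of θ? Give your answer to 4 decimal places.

Prior: Beta(7, 9.8).
Data: 41 successes in 48 trials. The binomial likelihood contributes θ^41(1−θ)^7, so the posterior is Beta(7+41, 9.8+7) = Beta(48, 16.8).
For Beta(a, b) with a, b > 1 the mode is (a−1)/(a+b−2) = 47/62.8 ≈ 0.7484.

θ̂_MAP = 0.7484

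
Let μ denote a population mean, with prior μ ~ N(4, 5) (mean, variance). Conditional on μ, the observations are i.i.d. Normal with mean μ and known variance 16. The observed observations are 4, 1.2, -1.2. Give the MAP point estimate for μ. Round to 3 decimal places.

μ̂_MAP = 2.710

n = 3; x̄ = (4 + 1.2 + (-1.2))/3 = 4/3 = 4/3 ≈ 1.3333.
For a Normal prior and Normal likelihood with known variance, the posterior is Normal; its mode equals its mean, the precision-weighted average.
Prior precision 1/σ₀² = 1/5 = 0.2; data precision n/σ² = 3/16 = 0.1875.
μ̂ = (0.2·4 + 0.1875·(4/3)) / (0.2 + 0.1875) = 1.05/0.3875 = 84/31 ≈ 2.710.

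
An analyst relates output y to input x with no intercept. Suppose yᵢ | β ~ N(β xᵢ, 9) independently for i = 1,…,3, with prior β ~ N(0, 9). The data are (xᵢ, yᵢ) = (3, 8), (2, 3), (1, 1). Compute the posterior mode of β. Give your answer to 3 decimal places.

log p(β | y) = −Σ(yᵢ − βxᵢ)²/(2·9) − β²/(2·9) + const.
Setting the derivative to zero: Σxᵢ(yᵢ − βxᵢ)/9 − β/9 = 0, so β = Σxᵢyᵢ / (Σxᵢ² + σ²/τ²).
Σxᵢyᵢ = 3·8 + 2·3 + 1·1 = 31; Σxᵢ² = 14; σ²/τ² = 1.
β̂_MAP = 31 / (14 + 1) = 31/15 ≈ 2.067.

β̂_MAP = 2.067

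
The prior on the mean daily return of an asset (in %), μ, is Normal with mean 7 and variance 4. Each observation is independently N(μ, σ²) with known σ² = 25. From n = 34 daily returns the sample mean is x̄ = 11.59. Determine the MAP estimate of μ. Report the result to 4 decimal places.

n = 34, x̄ = 11.59.
For a Normal prior and Normal likelihood with known variance, the posterior is Normal; its mode equals its mean, the precision-weighted average.
Prior precision 1/σ₀² = 1/4 = 0.25; data precision n/σ² = 34/25 = 1.36.
μ̂ = (0.25·7 + 1.36·11.59) / (0.25 + 1.36) = 17.5124/1.61 = 43781/4025 ≈ 10.8773.

μ̂_MAP = 10.8773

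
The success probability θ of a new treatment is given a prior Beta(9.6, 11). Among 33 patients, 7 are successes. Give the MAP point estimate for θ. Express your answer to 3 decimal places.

Prior: Beta(9.6, 11).
Data: 7 successes in 33 trials. The binomial likelihood contributes θ^7(1−θ)^26, so the posterior is Beta(9.6+7, 11+26) = Beta(16.6, 37).
For Beta(a, b) with a, b > 1 the mode is (a−1)/(a+b−2) = 15.6/51.6 ≈ 0.302.

θ̂_MAP = 0.302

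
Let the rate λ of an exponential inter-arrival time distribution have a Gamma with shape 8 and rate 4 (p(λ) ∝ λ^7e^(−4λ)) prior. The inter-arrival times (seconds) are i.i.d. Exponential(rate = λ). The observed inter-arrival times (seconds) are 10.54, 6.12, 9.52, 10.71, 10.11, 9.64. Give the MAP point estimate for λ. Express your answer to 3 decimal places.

λ̂_MAP = 0.214

The Exponential(rate=λ) likelihood is ∝ λ^n e^(−λΣtᵢ). Here n = 6 and Σtᵢ = 10.54 + 6.12 + 9.52 + 10.71 + 10.11 + 9.64 = 56.64.
Posterior ∝ λ^7e^(−4λ) · λ^6e^(−56.64λ) = λ^13e^(−60.64λ), i.e. Gamma(14, 60.64).
Mode = (a−1)/b = 13/60.64 ≈ 0.214.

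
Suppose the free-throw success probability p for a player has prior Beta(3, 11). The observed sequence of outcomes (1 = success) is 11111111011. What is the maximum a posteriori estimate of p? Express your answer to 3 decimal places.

p̂_MAP = 0.522

Prior: Beta(3, 11).
Data: 10 successes in 11 trials (from the sequence). The binomial likelihood contributes p^10(1−p)^1, so the posterior is Beta(3+10, 11+1) = Beta(13, 12).
For Beta(a, b) with a, b > 1 the mode is (a−1)/(a+b−2) = 12/23 ≈ 0.522.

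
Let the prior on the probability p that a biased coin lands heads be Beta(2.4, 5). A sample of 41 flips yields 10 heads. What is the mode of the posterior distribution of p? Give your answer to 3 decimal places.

p̂_MAP = 0.246

Prior: Beta(2.4, 5).
Data: 10 successes in 41 trials. The binomial likelihood contributes p^10(1−p)^31, so the posterior is Beta(2.4+10, 5+31) = Beta(12.4, 36).
For Beta(a, b) with a, b > 1 the mode is (a−1)/(a+b−2) = 11.4/46.4 ≈ 0.246.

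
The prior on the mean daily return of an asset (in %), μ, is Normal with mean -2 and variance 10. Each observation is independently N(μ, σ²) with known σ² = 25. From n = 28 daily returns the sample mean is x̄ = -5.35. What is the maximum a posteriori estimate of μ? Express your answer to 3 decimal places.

n = 28, x̄ = -5.35.
For a Normal prior and Normal likelihood with known variance, the posterior is Normal; its mode equals its mean, the precision-weighted average.
Prior precision 1/σ₀² = 1/10 = 0.1; data precision n/σ² = 28/25 = 1.12.
μ̂ = (0.1·(-2) + 1.12·(-5.35)) / (0.1 + 1.12) = (-6.192)/1.22 = -1548/305 ≈ -5.075.

μ̂_MAP = -5.075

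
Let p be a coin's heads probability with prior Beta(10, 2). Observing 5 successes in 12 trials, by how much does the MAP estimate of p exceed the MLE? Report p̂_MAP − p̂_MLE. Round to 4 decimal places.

Posterior is Beta(15, 9); MAP = (15−1)/(24−2) = 14/22 ≈ 0.63636.
MLE ignores the prior: p̂_MLE = k/n = 5/12 ≈ 0.41667.
Difference = 14/22 − 5/12 = 29/132 ≈ 0.2197.

MAP − MLE = 0.2197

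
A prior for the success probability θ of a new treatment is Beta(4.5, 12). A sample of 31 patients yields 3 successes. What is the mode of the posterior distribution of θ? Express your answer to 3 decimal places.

θ̂_MAP = 0.143

Prior: Beta(4.5, 12).
Data: 3 successes in 31 trials. The binomial likelihood contributes θ^3(1−θ)^28, so the posterior is Beta(4.5+3, 12+28) = Beta(7.5, 40).
For Beta(a, b) with a, b > 1 the mode is (a−1)/(a+b−2) = 6.5/45.5 ≈ 0.143.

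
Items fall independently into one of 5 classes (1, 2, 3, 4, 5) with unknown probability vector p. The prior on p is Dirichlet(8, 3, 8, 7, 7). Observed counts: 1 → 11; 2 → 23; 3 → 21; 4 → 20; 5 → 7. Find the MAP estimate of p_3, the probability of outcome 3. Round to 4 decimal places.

MAP estimate: 0.2545

The posterior is Dirichlet(αᵢ + nᵢ) = Dirichlet(19, 26, 29, 27, 14).
For a Dirichlet(a₁,…,a_K) with all aᵢ > 1, the mode has j-th component (aⱼ − 1)/(Σaᵢ − K).
Here Σaᵢ = 115 and K = 5, so p_3 = (29 − 1)/(115 − 5) = 28/110 ≈ 0.2545.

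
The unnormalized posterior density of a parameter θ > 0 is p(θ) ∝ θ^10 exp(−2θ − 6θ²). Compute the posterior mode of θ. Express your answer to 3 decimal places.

ℓ'(θ) = 10/θ − 2 − 12θ. Setting this to zero and multiplying by θ: 12θ² + 2θ − 10 = 0.
θ = (−2 + √(2² + 4·12·10)) / (2·12) = (−2 + √484) / 24 = (−2 + 22)/24 = 5/6.
ℓ''(θ) = −10/θ² − 12 < 0, confirming a maximum.

θ̂_MAP = 0.833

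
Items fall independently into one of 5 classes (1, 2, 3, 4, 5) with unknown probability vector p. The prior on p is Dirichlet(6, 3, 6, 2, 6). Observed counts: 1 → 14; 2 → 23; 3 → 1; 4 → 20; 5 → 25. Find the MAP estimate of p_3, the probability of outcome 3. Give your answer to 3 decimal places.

The posterior is Dirichlet(αᵢ + nᵢ) = Dirichlet(20, 26, 7, 22, 31).
For a Dirichlet(a₁,…,a_K) with all aᵢ > 1, the mode has j-th component (aⱼ − 1)/(Σaᵢ − K).
Here Σaᵢ = 106 and K = 5, so p_3 = (7 − 1)/(106 − 5) = 6/101 ≈ 0.059.

MAP estimate: 0.059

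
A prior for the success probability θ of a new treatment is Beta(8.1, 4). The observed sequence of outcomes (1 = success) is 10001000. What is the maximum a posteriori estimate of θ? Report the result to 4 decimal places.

Prior: Beta(8.1, 4).
Data: 2 successes in 8 trials (from the sequence). The binomial likelihood contributes θ^2(1−θ)^6, so the posterior is Beta(8.1+2, 4+6) = Beta(10.1, 10).
For Beta(a, b) with a, b > 1 the mode is (a−1)/(a+b−2) = 9.1/18.1 ≈ 0.5028.

θ̂_MAP = 0.5028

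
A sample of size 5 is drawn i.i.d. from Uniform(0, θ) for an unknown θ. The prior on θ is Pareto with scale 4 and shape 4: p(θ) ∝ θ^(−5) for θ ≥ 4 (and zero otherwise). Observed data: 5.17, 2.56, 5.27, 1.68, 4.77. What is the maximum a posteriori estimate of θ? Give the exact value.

The Uniform(0, θ) likelihood is θ^(−n) for θ ≥ max(xᵢ), zero otherwise. Here max(xᵢ) = 5.27.
Posterior ∝ θ^(−5) · θ^(−5) = θ^(−10) on θ ≥ max(4, 5.27) = 5.27.
This density is strictly decreasing in θ, so the posterior mode lies at the lower boundary of the support.

θ̂_MAP = 5.27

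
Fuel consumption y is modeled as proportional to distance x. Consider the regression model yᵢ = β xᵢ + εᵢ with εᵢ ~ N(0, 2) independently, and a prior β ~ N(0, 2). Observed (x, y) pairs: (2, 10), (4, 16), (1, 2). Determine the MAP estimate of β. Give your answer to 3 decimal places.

log p(β | y) = −Σ(yᵢ − βxᵢ)²/(2·2) − β²/(2·2) + const.
Setting the derivative to zero: Σxᵢ(yᵢ − βxᵢ)/2 − β/2 = 0, so β = Σxᵢyᵢ / (Σxᵢ² + σ²/τ²).
Σxᵢyᵢ = 2·10 + 4·16 + 1·2 = 86; Σxᵢ² = 21; σ²/τ² = 1.
β̂_MAP = 86 / (21 + 1) = 86/22 ≈ 3.909.

β̂_MAP = 3.909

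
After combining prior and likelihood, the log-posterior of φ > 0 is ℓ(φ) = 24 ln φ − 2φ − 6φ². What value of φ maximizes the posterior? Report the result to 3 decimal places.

φ̂_MAP = 1.333

ℓ'(φ) = 24/φ − 2 − 12φ. Setting this to zero and multiplying by φ: 12φ² + 2φ − 24 = 0.
φ = (−2 + √(2² + 4·12·24)) / (2·12) = (−2 + √1156) / 24 = (−2 + 34)/24 = 4/3.
ℓ''(φ) = −24/φ² − 12 < 0, confirming a maximum.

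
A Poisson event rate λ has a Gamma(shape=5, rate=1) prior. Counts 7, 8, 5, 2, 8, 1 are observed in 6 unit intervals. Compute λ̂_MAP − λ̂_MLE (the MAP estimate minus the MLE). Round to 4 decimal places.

Σxᵢ = 31. Posterior is Gamma(36, 7); MAP = (36−1)/7 = 35/7 ≈ 5.00000.
MLE = x̄ = 31/6 ≈ 5.16667.
Difference = 35/7 − 31/6 = -1/6 ≈ -0.1667.

MAP − MLE = -0.1667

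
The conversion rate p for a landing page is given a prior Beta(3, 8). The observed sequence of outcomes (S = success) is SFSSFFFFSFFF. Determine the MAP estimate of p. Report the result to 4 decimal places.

Prior: Beta(3, 8).
Data: 4 successes in 12 trials (from the sequence). The binomial likelihood contributes p^4(1−p)^8, so the posterior is Beta(3+4, 8+8) = Beta(7, 16).
For Beta(a, b) with a, b > 1 the mode is (a−1)/(a+b−2) = 6/21 ≈ 0.2857.

p̂_MAP = 0.2857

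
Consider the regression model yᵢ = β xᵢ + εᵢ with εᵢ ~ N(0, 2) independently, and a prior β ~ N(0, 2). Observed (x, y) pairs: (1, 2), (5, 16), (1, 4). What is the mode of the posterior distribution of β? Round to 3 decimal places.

log p(β | y) = −Σ(yᵢ − βxᵢ)²/(2·2) − β²/(2·2) + const.
Setting the derivative to zero: Σxᵢ(yᵢ − βxᵢ)/2 − β/2 = 0, so β = Σxᵢyᵢ / (Σxᵢ² + σ²/τ²).
Σxᵢyᵢ = 1·2 + 5·16 + 1·4 = 86; Σxᵢ² = 27; σ²/τ² = 1.
β̂_MAP = 86 / (27 + 1) = 86/28 ≈ 3.071.

β̂_MAP = 3.071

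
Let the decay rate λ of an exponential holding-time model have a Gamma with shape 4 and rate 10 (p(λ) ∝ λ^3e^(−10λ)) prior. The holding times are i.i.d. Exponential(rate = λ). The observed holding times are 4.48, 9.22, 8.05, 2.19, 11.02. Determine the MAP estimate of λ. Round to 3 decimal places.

The Exponential(rate=λ) likelihood is ∝ λ^n e^(−λΣtᵢ). Here n = 5 and Σtᵢ = 4.48 + 9.22 + 8.05 + 2.19 + 11.02 = 34.96.
Posterior ∝ λ^3e^(−10λ) · λ^5e^(−34.96λ) = λ^8e^(−44.96λ), i.e. Gamma(9, 44.96).
Mode = (a−1)/b = 8/44.96 ≈ 0.178.

λ̂_MAP = 0.178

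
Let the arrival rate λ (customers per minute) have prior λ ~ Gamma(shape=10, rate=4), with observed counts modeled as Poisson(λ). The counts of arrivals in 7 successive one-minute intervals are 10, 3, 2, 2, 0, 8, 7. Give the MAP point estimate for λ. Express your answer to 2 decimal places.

Σxᵢ = 10+3+2+2+0+8+7 = 32, with n = 7.
Posterior ∝ λ^9e^(−4λ) · λ^32e^(−7λ) = λ^41e^(−11λ), i.e. Gamma(shape=42, rate=11).
The mode of a Gamma(a, b) with a ≥ 1 (shape–rate) is (a−1)/b = 41/11 ≈ 3.73.

λ̂_MAP = 3.73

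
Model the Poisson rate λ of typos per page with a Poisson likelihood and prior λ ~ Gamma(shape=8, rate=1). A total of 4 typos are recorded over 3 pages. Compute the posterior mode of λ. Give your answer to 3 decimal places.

λ̂_MAP = 2.750

Σxᵢ = 4, n = 3.
Posterior ∝ λ^7e^(−1λ) · λ^4e^(−3λ) = λ^11e^(−4λ), i.e. Gamma(shape=12, rate=4).
The mode of a Gamma(a, b) with a ≥ 1 (shape–rate) is (a−1)/b = 11/4 ≈ 2.750.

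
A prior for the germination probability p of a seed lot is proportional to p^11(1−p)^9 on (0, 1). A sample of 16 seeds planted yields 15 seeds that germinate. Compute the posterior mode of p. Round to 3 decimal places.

p̂_MAP = 0.722

The prior density ∝ p^11(1−p)^9 is the kernel of Beta(12, 10).
Data: 15 successes in 16 trials. The binomial likelihood contributes p^15(1−p)^1, so the posterior is Beta(12+15, 10+1) = Beta(27, 11).
For Beta(a, b) with a, b > 1 the mode is (a−1)/(a+b−2) = 26/36 ≈ 0.722.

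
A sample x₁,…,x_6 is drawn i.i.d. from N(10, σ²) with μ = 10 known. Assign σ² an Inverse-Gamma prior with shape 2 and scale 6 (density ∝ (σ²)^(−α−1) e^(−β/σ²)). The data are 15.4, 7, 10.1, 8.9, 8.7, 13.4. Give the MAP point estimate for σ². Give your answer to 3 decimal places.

Sum of squared deviations about the known mean: SS = (15.4−10)² + (7−10)² + (10.1−10)² + (8.9−10)² + (8.7−10)² + (13.4−10)² = 52.63.
The Normal likelihood contributes (σ²)^(−n/2) exp(−SS/(2σ²)), so the posterior is Inverse-Gamma(α + n/2, β + SS/2) = Inverse-Gamma(5, 32.315).
The mode of Inverse-Gamma(a, b) is b/(a+1) = 32.315/6 ≈ 5.386.

σ̂²_MAP = 5.386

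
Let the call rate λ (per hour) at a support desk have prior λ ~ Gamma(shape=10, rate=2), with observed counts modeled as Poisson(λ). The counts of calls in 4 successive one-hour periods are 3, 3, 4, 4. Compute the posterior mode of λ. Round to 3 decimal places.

λ̂_MAP = 3.833

Σxᵢ = 3+3+4+4 = 14, with n = 4.
Posterior ∝ λ^9e^(−2λ) · λ^14e^(−4λ) = λ^23e^(−6λ), i.e. Gamma(shape=24, rate=6).
The mode of a Gamma(a, b) with a ≥ 1 (shape–rate) is (a−1)/b = 23/6 ≈ 3.833.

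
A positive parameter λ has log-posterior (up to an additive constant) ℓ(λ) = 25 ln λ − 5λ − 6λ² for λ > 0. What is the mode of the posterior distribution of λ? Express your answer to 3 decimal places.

ℓ'(λ) = 25/λ − 5 − 12λ. Setting this to zero and multiplying by λ: 12λ² + 5λ − 25 = 0.
λ = (−5 + √(5² + 4·12·25)) / (2·12) = (−5 + √1225) / 24 = (−5 + 35)/24 = 5/4.
ℓ''(λ) = −25/λ² − 12 < 0, confirming a maximum.

λ̂_MAP = 1.250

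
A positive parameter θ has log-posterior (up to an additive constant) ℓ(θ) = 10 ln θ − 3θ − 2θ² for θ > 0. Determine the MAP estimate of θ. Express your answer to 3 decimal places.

ℓ'(θ) = 10/θ − 3 − 4θ. Setting this to zero and multiplying by θ: 4θ² + 3θ − 10 = 0.
θ = (−3 + √(3² + 4·4·10)) / (2·4) = (−3 + √169) / 8 = (−3 + 13)/8 = 5/4.
ℓ''(θ) = −10/θ² − 4 < 0, confirming a maximum.

θ̂_MAP = 1.250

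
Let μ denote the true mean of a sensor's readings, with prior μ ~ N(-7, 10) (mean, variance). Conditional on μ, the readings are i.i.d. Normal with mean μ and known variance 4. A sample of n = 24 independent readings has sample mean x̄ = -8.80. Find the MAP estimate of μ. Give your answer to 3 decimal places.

n = 24, x̄ = -8.80.
For a Normal prior and Normal likelihood with known variance, the posterior is Normal; its mode equals its mean, the precision-weighted average.
Prior precision 1/σ₀² = 1/10 = 0.1; data precision n/σ² = 24/4 = 6.
μ̂ = (0.1·(-7) + 6·(-8.8)) / (0.1 + 6) = (-53.5)/6.1 = -535/61 ≈ -8.770.

μ̂_MAP = -8.770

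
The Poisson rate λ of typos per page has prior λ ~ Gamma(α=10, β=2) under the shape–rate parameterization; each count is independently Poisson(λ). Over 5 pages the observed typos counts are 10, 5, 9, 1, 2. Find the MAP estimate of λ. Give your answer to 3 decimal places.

λ̂_MAP = 5.143

Σxᵢ = 10+5+9+1+2 = 27, with n = 5.
Posterior ∝ λ^9e^(−2λ) · λ^27e^(−5λ) = λ^36e^(−7λ), i.e. Gamma(shape=37, rate=7).
The mode of a Gamma(a, b) with a ≥ 1 (shape–rate) is (a−1)/b = 36/7 ≈ 5.143.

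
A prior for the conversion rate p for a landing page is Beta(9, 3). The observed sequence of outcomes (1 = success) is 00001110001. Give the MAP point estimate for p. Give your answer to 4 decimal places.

p̂_MAP = 0.5714

Prior: Beta(9, 3).
Data: 4 successes in 11 trials (from the sequence). The binomial likelihood contributes p^4(1−p)^7, so the posterior is Beta(9+4, 3+7) = Beta(13, 10).
For Beta(a, b) with a, b > 1 the mode is (a−1)/(a+b−2) = 12/21 ≈ 0.5714.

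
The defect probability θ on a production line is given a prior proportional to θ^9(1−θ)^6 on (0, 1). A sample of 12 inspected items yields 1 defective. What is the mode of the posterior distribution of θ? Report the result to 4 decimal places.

The prior density ∝ θ^9(1−θ)^6 is the kernel of Beta(10, 7).
Data: 1 success in 12 trials. The binomial likelihood contributes θ(1−θ)^11, so the posterior is Beta(10+1, 7+11) = Beta(11, 18).
For Beta(a, b) with a, b > 1 the mode is (a−1)/(a+b−2) = 10/27 ≈ 0.3704.

θ̂_MAP = 0.3704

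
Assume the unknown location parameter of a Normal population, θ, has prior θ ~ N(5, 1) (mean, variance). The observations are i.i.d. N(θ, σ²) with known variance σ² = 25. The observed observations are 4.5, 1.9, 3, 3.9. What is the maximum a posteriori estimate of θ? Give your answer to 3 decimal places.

n = 4; x̄ = (4.5 + 1.9 + 3 + 3.9)/4 = 13.3/4 = 3.325.
For a Normal prior and Normal likelihood with known variance, the posterior is Normal; its mode equals its mean, the precision-weighted average.
Prior precision 1/σ₀² = 1/1 = 1; data precision n/σ² = 4/25 = 0.16.
θ̂ = (1·5 + 0.16·3.325) / (1 + 0.16) = 5.532/1.16 = 1383/290 ≈ 4.769.

θ̂_MAP = 4.769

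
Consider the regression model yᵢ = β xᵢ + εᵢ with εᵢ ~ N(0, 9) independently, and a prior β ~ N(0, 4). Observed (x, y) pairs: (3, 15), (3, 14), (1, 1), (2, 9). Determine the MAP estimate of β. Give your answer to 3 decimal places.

β̂_MAP = 4.198

log p(β | y) = −Σ(yᵢ − βxᵢ)²/(2·9) − β²/(2·4) + const.
Setting the derivative to zero: Σxᵢ(yᵢ − βxᵢ)/9 − β/4 = 0, so β = Σxᵢyᵢ / (Σxᵢ² + σ²/τ²).
Σxᵢyᵢ = 3·15 + 3·14 + 1·1 + 2·9 = 106; Σxᵢ² = 23; σ²/τ² = 2.25.
β̂_MAP = 106 / (23 + 2.25) = 106/25.25 ≈ 4.198.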